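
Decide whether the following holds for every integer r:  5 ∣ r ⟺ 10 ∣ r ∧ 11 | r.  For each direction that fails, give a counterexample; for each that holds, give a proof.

Only the converse holds.

(⟸) Suppose 10 ∣ r and 11 ∣ r. Any common multiple of 10 and 11 is a multiple of their lcm; here gcd(10, 11) = 1, so lcm(10, 11) = 10·11 = 110, so 110 ∣ r. Since 5 ∣ 110, it follows that 5 ∣ r.

(⟹) This fails: take r = 5. Certainly 5 ∣ 5, but 10 ∤ 5.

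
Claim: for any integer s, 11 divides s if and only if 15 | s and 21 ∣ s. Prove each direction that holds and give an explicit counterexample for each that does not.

(→) This fails: take s = 11. Certainly 11 ∣ 11, but 15 ∤ 11.

(←) This fails: take s = 105. Both 15 ∣ 105 and 21 ∣ 105, yet 105 is not a multiple of 11 (since 105 = 9·11 + 6), so 11 ∤ 105.

(⇒) fails and (⇐) fails.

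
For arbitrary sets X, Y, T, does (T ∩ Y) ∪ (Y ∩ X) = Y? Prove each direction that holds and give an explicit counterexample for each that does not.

The sets are not equal: only the forward inclusion holds.

(⟹) Let x ∈ (T ∩ Y) ∪ (Y ∩ X). Then either x ∈ X ∩ Y and x ∉ T; or x ∈ Y ∩ T and x ∉ X; or x ∈ X ∩ Y ∩ T. In each case x ∈ Y, so (T ∩ Y) ∪ (Y ∩ X) ⊆ Y.

(⟸) This inclusion fails. Take X = ∅, Y = {1}, T = ∅; then 1 ∈ Y but 1 ∉ (T ∩ Y) ∪ (Y ∩ X).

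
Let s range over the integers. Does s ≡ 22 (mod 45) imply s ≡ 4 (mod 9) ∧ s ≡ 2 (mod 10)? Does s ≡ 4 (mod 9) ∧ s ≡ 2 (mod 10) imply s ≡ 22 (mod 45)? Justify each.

(⟸) If s ≡ 4 (mod 9) and s ≡ 2 (mod 10), then by the Chinese remainder theorem s ≡ 22 (mod 90). Since 22 ≡ 22 (mod 45) and 45 ∣ 90, we get s ≡ 22 (mod 45).

(⟹) This fails: s = 67 gives 67 ≡ 22 (mod 45) but 67 ≡ 7 (mod 10), so the conjunction on the right does not hold.

Not equivalent: only (⇐) holds.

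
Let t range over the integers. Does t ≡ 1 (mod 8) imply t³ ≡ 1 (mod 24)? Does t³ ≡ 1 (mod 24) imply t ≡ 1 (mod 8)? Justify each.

The forward direction fails; the converse holds.

Converse. The residues r modulo 24 with r³ ≡ 1 (mod 24) are exactly {1}, and each is ≡ 1 (mod 8).

Forward direction. This fails: take t = 9. Then 9 ≡ 1 (mod 8), but 9³ = 729 ≡ 9 (mod 24), not 1.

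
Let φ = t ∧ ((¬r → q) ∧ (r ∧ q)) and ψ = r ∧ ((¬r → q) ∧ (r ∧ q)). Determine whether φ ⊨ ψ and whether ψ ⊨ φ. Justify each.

Only the forward direction holds.

(→) Assume the antecedent. If q is true, the antecedent forces (q = T, r = T, t = T), and r ∧ ((¬r → q) ∧ (r ∧ q)) holds there. If q is false, the antecedent cannot hold. Either way r ∧ ((¬r → q) ∧ (r ∧ q)) holds.

(←) This fails. Under q = T, r = T, t = F, the left side is false but the right side is true.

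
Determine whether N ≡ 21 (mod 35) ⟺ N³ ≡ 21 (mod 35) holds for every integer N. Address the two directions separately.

(→) Suppose N ≡ 21 (mod 35). Write N = 35j + 21. Then (35j + 21)³ = 42875j³ + 77175j² + 46305j + 9261 = 35(1225j³ + 2205j² + 1323j + 264) + 21, so N³ ≡ 21 (mod 35).

(←) Conversely, suppose N³ ≡ 21 (mod 35). The only residue r in {0, …, 34} with r³ ≡ 21 (mod 35) is r = 21, so N ≡ 21 (mod 35).

Equivalent; both directions hold.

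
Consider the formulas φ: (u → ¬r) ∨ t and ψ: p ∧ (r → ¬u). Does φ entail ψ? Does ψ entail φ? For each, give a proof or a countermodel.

Only the converse holds.

[⇒] This fails. Under r = F, t = F, p = F, u = F, the left side is true but the right side is false.

[⇐] Assume the antecedent. If r is true, the antecedent forces (r = T, t = F, p = T, u = F) or (r = T, t = T, p = T, u = F), and (u → ¬r) ∨ t holds there. If r is false, (u → ¬r) ∨ t reduces to true regardless of the other variables. Either way (u → ¬r) ∨ t holds.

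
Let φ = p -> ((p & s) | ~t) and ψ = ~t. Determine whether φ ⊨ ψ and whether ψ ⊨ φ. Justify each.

(←) Assume the antecedent. If s is true, p -> ((p & s) | ~t) reduces to true regardless of the other variables. If s is false, the antecedent forces (s = F, t = F, p = F) or (s = F, t = F, p = T), and p -> ((p & s) | ~t) holds there. Either way p -> ((p & s) | ~t) holds.

(→) This fails. Under s = F, t = T, p = F, the left side is true but the right side is false.

The forward direction fails; the converse holds.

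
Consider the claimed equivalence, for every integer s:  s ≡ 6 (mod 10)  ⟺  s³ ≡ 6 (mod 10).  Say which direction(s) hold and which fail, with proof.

[⇐] Suppose s³ ≡ 6 (mod 10). The only residue r in {0, …, 9} with r³ ≡ 6 (mod 10) is r = 6, so s ≡ 6 (mod 10).

[⇒] Suppose s ≡ 6 (mod 10). Write s = 10j + 6. Then (10j + 6)³ = 1000j³ + 1800j² + 1080j + 216 = 10(100j³ + 180j² + 108j + 21) + 6, so s³ ≡ 6 (mod 10).

Both implications hold.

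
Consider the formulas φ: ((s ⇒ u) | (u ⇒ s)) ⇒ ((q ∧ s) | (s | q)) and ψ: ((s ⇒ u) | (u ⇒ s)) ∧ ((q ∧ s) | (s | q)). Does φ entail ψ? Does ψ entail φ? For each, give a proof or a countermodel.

Equivalent; both directions hold.

Forward direction. Assume the antecedent. If s is true, the consequent reduces to true regardless of the other variables. If s is false, the antecedent forces (u = F, s = F, q = T) or (u = T, s = F, q = T), and the consequent holds there. Either way the consequent holds.

Converse. Assume the antecedent. If s is true, the consequent reduces to true regardless of the other variables. If s is false, the antecedent forces (u = F, s = F, q = T) or (u = T, s = F, q = T), and the consequent holds there. Either way the consequent holds.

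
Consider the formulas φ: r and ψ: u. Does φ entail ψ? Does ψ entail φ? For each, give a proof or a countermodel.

(⇒) fails and (⇐) fails.

Forward direction. This fails. Under u = F, r = T, the left side is true but the right side is false.

Converse. This fails. Under u = T, r = F, the left side is false but the right side is true.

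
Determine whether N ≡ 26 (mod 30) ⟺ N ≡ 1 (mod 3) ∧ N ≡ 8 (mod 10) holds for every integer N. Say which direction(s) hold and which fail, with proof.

(→) This fails: N = 26 gives 26 ≡ 26 (mod 30) but 26 ≡ 2 (mod 3), so the conjunction on the right does not hold.

(←) This fails: N = 28 satisfies both congruences on the right (28 ≡ 1 mod 3 and 28 ≡ 8 mod 10) yet 28 ≡ 28 (mod 30), not 26.

Neither direction holds.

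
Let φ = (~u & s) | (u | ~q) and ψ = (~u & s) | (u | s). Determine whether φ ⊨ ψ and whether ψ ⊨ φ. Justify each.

[⇒] This fails. Under q = F, s = F, u = F, the left side is true but the right side is false.

[⇐] Assume the antecedent. If s is true, (~u & s) | (u | ~q) reduces to true regardless of the other variables. If s is false, the antecedent forces (q = F, s = F, u = T) or (q = T, s = F, u = T), and (~u & s) | (u | ~q) holds there. Either way (~u & s) | (u | ~q) holds.

The forward direction fails; the converse holds.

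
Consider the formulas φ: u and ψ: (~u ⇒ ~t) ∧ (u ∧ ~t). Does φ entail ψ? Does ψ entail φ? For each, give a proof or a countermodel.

Not equivalent: only (⇐) holds.

(→) This fails. Under u = T, t = T, the left side is true but the right side is false.

(←) Assume the antecedent. If u is true, u reduces to true regardless of the other variables. If u is false, the antecedent cannot hold. Either way u holds.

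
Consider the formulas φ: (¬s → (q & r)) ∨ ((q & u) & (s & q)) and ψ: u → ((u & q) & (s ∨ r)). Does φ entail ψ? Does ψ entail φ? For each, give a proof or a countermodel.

Neither implication holds.

(⟹) This fails. Under s = T, r = F, q = F, u = T, the left side is true but the right side is false.

(⟸) This fails. Under s = F, r = F, q = F, u = F, the left side is false but the right side is true.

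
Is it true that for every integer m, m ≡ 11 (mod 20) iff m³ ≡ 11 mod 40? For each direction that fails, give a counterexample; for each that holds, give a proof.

Forward direction. This fails: take m = 31. Then 31 ≡ 11 (mod 20), but 31³ = 29791 ≡ 31 (mod 40), not 11.

Converse. The residues r modulo 40 with r³ ≡ 11 (mod 40) are exactly {11}, and each is ≡ 11 (mod 20).

Only the reverse direction holds.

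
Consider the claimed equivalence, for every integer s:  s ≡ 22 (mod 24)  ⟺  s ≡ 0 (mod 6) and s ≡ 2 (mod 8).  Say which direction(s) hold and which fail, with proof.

(⇒) fails and (⇐) fails.

(⟹) This fails: s = 22 gives 22 ≡ 22 (mod 24) but 22 ≡ 4 (mod 6), so the conjunction on the right does not hold.

(⟸) This fails: s = 18 satisfies both congruences on the right (18 ≡ 0 mod 6 and 18 ≡ 2 mod 8) yet 18 ≡ 18 (mod 24), not 22.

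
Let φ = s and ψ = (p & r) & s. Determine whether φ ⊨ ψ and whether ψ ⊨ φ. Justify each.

Only the reverse direction holds.

Forward direction. This fails. Under s = T, r = F, p = F, the left side is true but the right side is false.

Converse. Assume the antecedent. If s is true, s reduces to true regardless of the other variables. If s is false, the antecedent cannot hold. Either way s holds.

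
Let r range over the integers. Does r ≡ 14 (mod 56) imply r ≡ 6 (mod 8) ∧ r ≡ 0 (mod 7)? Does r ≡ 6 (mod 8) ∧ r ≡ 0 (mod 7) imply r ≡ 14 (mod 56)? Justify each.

Forward direction. Suppose r ≡ 14 (mod 56); write r = 56j + 14. Since 8 ∣ 56, reducing mod 8 gives r ≡ 14 ≡ 6 (mod 8); since 7 ∣ 56, reducing mod 7 gives r ≡ 14 ≡ 0 (mod 7).

Converse. If r ≡ 6 (mod 8) and r ≡ 0 (mod 7), then by the Chinese remainder theorem r ≡ 14 (mod 56). This is exactly r ≡ 14 (mod 56).

Both implications hold.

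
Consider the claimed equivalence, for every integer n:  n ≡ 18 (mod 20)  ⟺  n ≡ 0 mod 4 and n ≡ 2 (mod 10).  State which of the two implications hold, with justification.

[⇒] This fails: n = 18 gives 18 ≡ 18 (mod 20) but 18 ≡ 2 (mod 4), so the conjunction on the right does not hold.

[⇐] This fails: n = 12 satisfies both congruences on the right (12 ≡ 0 mod 4 and 12 ≡ 2 mod 10) yet 12 ≡ 12 (mod 20), not 18.

(⇒) fails and (⇐) fails.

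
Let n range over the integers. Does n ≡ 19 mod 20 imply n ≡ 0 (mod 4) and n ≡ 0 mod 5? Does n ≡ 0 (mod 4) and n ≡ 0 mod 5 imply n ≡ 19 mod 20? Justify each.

(→) This fails: n = 19 gives 19 ≡ 19 (mod 20) but 19 ≡ 3 (mod 4), so the conjunction on the right does not hold.

(←) This fails: n = 0 satisfies both congruences on the right (0 ≡ 0 mod 4 and 0 ≡ 0 mod 5) yet 0 ≡ 0 (mod 20), not 19.

Neither direction holds.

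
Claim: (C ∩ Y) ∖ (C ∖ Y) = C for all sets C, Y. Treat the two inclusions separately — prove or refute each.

(⟹) Let x ∈ (C ∩ Y) ∖ (C ∖ Y). Then x ∈ C ∩ Y, from which x ∈ C.

(⟸) This inclusion fails. Take C = {1}, Y = ∅; then 1 ∈ C but 1 ∉ (C ∩ Y) ∖ (C ∖ Y).

The sets are not equal: only the forward inclusion holds.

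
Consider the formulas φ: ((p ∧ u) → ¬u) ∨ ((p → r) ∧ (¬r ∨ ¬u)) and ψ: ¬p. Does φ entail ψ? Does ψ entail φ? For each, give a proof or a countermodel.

(⟸) Assume the antecedent. If u is true, the antecedent forces (u = T, r = F, p = F) or (u = T, r = T, p = F), and the consequent holds there. If u is false, the consequent reduces to true regardless of the other variables. Either way the consequent holds.

(⟹) This fails. Under u = F, r = F, p = T, the left side is true but the right side is false.

Only the converse holds.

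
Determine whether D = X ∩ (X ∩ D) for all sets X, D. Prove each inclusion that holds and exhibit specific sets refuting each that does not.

Forward inclusion. This inclusion fails. Take X = ∅, D = {1}; then 1 ∈ D but 1 ∉ X ∩ (X ∩ D).

Reverse inclusion. Let x ∈ X ∩ (X ∩ D). Then x ∈ X ∩ D, from which x ∈ D.

Only the reverse inclusion holds.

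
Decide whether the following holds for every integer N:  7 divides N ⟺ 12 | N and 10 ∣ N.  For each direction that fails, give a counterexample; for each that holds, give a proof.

[⇒] This fails: take N = 7. Certainly 7 ∣ 7, but 12 ∤ 7.

[⇐] This fails: take N = 60. Both 12 ∣ 60 and 10 ∣ 60, yet 60 is not a multiple of 7 (since 60 = 8·7 + 4), so 7 ∤ 60.

Neither implication holds.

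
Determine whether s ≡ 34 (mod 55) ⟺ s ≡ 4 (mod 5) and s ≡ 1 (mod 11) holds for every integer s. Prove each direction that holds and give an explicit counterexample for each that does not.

The biconditional holds.

Forward direction. Suppose s ≡ 34 (mod 55); write s = 55j + 34. Since 5 ∣ 55, reducing mod 5 gives s ≡ 34 ≡ 4 (mod 5); since 11 ∣ 55, reducing mod 11 gives s ≡ 34 ≡ 1 (mod 11).

Converse. If s ≡ 4 (mod 5) and s ≡ 1 (mod 11), then by the Chinese remainder theorem s ≡ 34 (mod 55). This is exactly s ≡ 34 (mod 55).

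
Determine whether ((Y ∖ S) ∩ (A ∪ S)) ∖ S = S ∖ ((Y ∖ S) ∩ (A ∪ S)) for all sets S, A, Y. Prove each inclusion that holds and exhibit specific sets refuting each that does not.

Both inclusions fail.

Forward inclusion. This inclusion fails. Take S = ∅, A = {1}, Y = {1}; then 1 ∈ ((Y ∖ S) ∩ (A ∪ S)) ∖ S but 1 ∉ S ∖ ((Y ∖ S) ∩ (A ∪ S)).

Reverse inclusion. This inclusion fails. Take S = {1}, A = ∅, Y = ∅; then 1 ∈ S ∖ ((Y ∖ S) ∩ (A ∪ S)) but 1 ∉ ((Y ∖ S) ∩ (A ∪ S)) ∖ S.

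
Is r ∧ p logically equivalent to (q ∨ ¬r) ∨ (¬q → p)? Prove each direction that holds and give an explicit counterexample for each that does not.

[⇐] This fails. Under r = F, q = F, p = F, the left side is false but the right side is true.

[⇒] Assume the antecedent. If r is true, the antecedent forces (r = T, q = F, p = T) or (r = T, q = T, p = T), and (q ∨ ¬r) ∨ (¬q → p) holds there. If r is false, the antecedent cannot hold. Either way (q ∨ ¬r) ∨ (¬q → p) holds.

The forward direction holds; the converse fails.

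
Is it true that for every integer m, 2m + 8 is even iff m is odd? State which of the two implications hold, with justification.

[⇒] This fails: take m = 2. Then 2m + 8 = 12, which is even, yet m = 2 is even, not odd.

[⇐] Suppose m is odd. Since 2 is even, 2m is even for every m, so 2m + 8 has the same parity as 8, which is even. Hence 2m + 8 is even.

(⇒) fails; (⇐) holds.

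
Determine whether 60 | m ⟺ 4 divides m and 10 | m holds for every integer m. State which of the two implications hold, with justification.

(⇐) This fails: take m = 20. Both 4 ∣ 20 and 10 ∣ 20, yet 20 is not a multiple of 60 (since 20 = 0·60 + 20), so 60 ∤ 20.

(⇒) If 60 ∣ m, write m = 60q. Since 60 = 15·4, m = 4·(15q), so 4 ∣ m; and since 60 = 6·10, m = 10·(6q), so 10 ∣ m.

Not equivalent: only (⇒) holds.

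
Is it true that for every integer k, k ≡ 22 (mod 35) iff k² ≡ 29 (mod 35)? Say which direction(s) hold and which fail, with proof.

(⇒) holds; (⇐) fails.

[⇒] Suppose k ≡ 22 (mod 35). Write k = 35j + 22. Then (35j + 22)² = 1225j² + 1540j + 484 = 35(35j² + 44j + 13) + 29, so k² ≡ 29 (mod 35).

[⇐] This fails: take k = 8. Then 8² = 64 ≡ 29 (mod 35), yet 8 ≡ 8 (mod 35), not 22.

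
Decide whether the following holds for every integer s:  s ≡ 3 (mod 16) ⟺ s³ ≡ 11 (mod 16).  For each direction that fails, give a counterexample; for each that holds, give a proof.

The biconditional holds.

Forward direction. Suppose s ≡ 3 (mod 16). Write s = 16j + 3. Then (16j + 3)³ = 4096j³ + 2304j² + 432j + 27 = 16(256j³ + 144j² + 27j + 1) + 11, so s³ ≡ 11 (mod 16).

Converse. Suppose s³ ≡ 11 (mod 16). The only residue r in {0, …, 15} with r³ ≡ 11 (mod 16) is r = 3, so s ≡ 3 (mod 16).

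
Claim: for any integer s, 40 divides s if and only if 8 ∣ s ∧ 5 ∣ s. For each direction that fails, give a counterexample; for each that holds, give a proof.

Forward direction. If 40 ∣ s, write s = 40q. Since 40 = 5·8, s = 8·(5q), so 8 ∣ s; and since 40 = 8·5, s = 5·(8q), so 5 ∣ s.

Converse. Suppose 8 ∣ s and 5 ∣ s. Any common multiple of 8 and 5 is a multiple of their lcm; here gcd(8, 5) = 1, so lcm(8, 5) = 8·5 = 40, so 40 ∣ s.

The biconditional holds.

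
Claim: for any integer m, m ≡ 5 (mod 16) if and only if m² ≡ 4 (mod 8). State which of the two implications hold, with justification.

[⇒] This fails: take m = 5. Then 5 ≡ 5 (mod 16), but 5² = 25 ≡ 1 (mod 8), not 4.

[⇐] This fails: take m = 2. Then 2² = 4 ≡ 4 (mod 8), yet 2 ≡ 2 (mod 16), not 5.

Both directions fail.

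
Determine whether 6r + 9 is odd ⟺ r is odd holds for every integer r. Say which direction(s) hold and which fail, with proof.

(⇒) fails; (⇐) holds.

(⟹) This fails: take r = 0. Then 6r + 9 = 9, which is odd, yet r = 0 is even, not odd.

(⟸) Suppose r is odd. Since 6 is even, 6r is even for every r, so 6r + 9 has the same parity as 9, which is odd. Hence 6r + 9 is odd.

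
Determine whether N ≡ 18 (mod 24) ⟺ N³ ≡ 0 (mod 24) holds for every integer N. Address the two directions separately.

(⇒) holds; (⇐) fails.

(→) Suppose N ≡ 18 (mod 24). Write N = 24j + 18. Then (24j + 18)³ = 13824j³ + 31104j² + 23328j + 5832 = 24(576j³ + 1296j² + 972j + 243) + 0, so N³ ≡ 0 (mod 24).

(←) This fails: take N = 0. Then 0³ = 0 ≡ 0 (mod 24), yet 0 ≡ 0 (mod 24), not 18.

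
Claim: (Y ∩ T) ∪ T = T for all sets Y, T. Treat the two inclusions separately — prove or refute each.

(⟹) Let x ∈ (Y ∩ T) ∪ T. Then either x ∈ T and x ∉ Y; or x ∈ Y ∩ T. In each case x ∈ T, so (Y ∩ T) ∪ T ⊆ T.

(⟸) Let x ∈ T. Then either x ∈ T and x ∉ Y; or x ∈ Y ∩ T. In each case x ∈ (Y ∩ T) ∪ T, so T ⊆ (Y ∩ T) ∪ T.

Both inclusions hold.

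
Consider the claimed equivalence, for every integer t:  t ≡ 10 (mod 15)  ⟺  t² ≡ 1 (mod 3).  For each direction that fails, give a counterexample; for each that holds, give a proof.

[⇒] Suppose t ≡ 10 (mod 15). Then t² ≡ 10² = 100 (mod 15), and since 3 ∣ 15, also t² ≡ 1 (mod 3).

[⇐] This fails: take t = 1. Then 1² = 1 ≡ 1 (mod 3), yet 1 ≡ 1 (mod 15), not 10.

Only the forward implication holds.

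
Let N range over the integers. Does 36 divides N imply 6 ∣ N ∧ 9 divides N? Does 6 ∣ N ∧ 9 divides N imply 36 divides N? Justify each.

Only the forward direction holds.

(⟹) If 36 ∣ N, write N = 36q. Since 36 = 6·6, N = 6·(6q), so 6 ∣ N; and since 36 = 4·9, N = 9·(4q), so 9 ∣ N.

(⟸) This fails: take N = 18. Both 6 ∣ 18 and 9 ∣ 18, yet 18 is not a multiple of 36 (since 18 = 0·36 + 18), so 36 ∤ 18.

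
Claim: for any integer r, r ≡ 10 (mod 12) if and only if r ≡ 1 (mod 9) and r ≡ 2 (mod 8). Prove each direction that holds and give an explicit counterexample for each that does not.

(→) This fails: r = 34 gives 34 ≡ 10 (mod 12) but 34 ≡ 7 (mod 9), so the conjunction on the right does not hold.

(←) Conversely, if r ≡ 1 (mod 9) and r ≡ 2 (mod 8), then by the Chinese remainder theorem r ≡ 10 (mod 72). Since 10 ≡ 10 (mod 12) and 12 ∣ 72, we get r ≡ 10 (mod 12).

Only the reverse direction holds.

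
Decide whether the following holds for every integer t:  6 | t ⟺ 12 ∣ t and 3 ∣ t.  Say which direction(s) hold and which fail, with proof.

Only the reverse direction holds.

(⟹) This fails: take t = 6. Certainly 6 ∣ 6, but 12 ∤ 6.

(⟸) Suppose 12 ∣ t and 3 ∣ t. Any common multiple of 12 and 3 is a multiple of their lcm; here lcm(12, 3) = 12·3/gcd(12, 3) = 36/3 = 12, so 12 ∣ t. Since 6 ∣ 12, it follows that 6 ∣ t.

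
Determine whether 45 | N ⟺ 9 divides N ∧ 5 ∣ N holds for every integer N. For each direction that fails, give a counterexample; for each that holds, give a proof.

Forward direction. If 45 ∣ N, write N = 45q. Since 45 = 5·9, N = 9·(5q), so 9 ∣ N; and since 45 = 9·5, N = 5·(9q), so 5 ∣ N.

Converse. Suppose 9 ∣ N and 5 ∣ N. Any common multiple of 9 and 5 is a multiple of their lcm; here gcd(9, 5) = 1, so lcm(9, 5) = 9·5 = 45, so 45 ∣ N.

Equivalent; both directions hold.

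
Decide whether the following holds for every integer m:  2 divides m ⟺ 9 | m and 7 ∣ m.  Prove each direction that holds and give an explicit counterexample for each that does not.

(⇒) fails and (⇐) fails.

(⟹) This fails: take m = 2. Certainly 2 ∣ 2, but 9 ∤ 2.

(⟸) This fails: take m = 63. Both 9 ∣ 63 and 7 ∣ 63, yet 63 is not a multiple of 2 (since 63 = 31·2 + 1), so 2 ∤ 63.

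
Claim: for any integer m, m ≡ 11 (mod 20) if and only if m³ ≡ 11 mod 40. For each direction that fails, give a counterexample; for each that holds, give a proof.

Only the reverse direction holds.

Forward direction. This fails: take m = 31. Then 31 ≡ 11 (mod 20), but 31³ = 29791 ≡ 31 (mod 40), not 11.

Converse. The residues r modulo 40 with r³ ≡ 11 (mod 40) are exactly {11}, and each is ≡ 11 (mod 20).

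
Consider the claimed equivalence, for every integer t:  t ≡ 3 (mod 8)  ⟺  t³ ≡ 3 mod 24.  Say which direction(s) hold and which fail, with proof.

(⇐) The residues r modulo 24 with r³ ≡ 3 (mod 24) are exactly {3}, and each is ≡ 3 (mod 8).

(⇒) This fails: take t = 11. Then 11 ≡ 3 (mod 8), but 11³ = 1331 ≡ 11 (mod 24), not 3.

(⇒) fails; (⇐) holds.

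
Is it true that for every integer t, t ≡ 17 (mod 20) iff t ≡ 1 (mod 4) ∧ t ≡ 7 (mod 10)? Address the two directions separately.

(⟹) Suppose t ≡ 17 (mod 20); write t = 20j + 17. Since 4 ∣ 20, reducing mod 4 gives t ≡ 17 ≡ 1 (mod 4); since 10 ∣ 20, reducing mod 10 gives t ≡ 17 ≡ 7 (mod 10).

(⟸) Conversely, if t ≡ 1 (mod 4) and t ≡ 7 (mod 10), then by the Chinese remainder theorem t ≡ 17 (mod 20). This is exactly t ≡ 17 (mod 20).

Both directions hold; the statement is true.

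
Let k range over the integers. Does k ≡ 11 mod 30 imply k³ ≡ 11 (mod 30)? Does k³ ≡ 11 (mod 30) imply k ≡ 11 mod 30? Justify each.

Both directions hold.

(⇒) Suppose k ≡ 11 mod 30. Write k = 30j + 11. Then (30j + 11)³ = 27000j³ + 29700j² + 10890j + 1331 = 30(900j³ + 990j² + 363j + 44) + 11, so k³ ≡ 11 (mod 30).

(⇐) Conversely, suppose k³ ≡ 11 (mod 30). The only residue r in {0, …, 29} with r³ ≡ 11 (mod 30) is r = 11, so k ≡ 11 (mod 30).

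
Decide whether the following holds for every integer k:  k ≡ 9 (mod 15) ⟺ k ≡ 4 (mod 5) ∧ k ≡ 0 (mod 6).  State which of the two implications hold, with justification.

[⇒] This fails: k = 9 gives 9 ≡ 9 (mod 15) but 9 ≡ 3 (mod 6), so the conjunction on the right does not hold.

[⇐] Conversely, if k ≡ 4 (mod 5) and k ≡ 0 (mod 6), then by the Chinese remainder theorem k ≡ 24 (mod 30). Since 24 ≡ 9 (mod 15) and 15 ∣ 30, we get k ≡ 9 (mod 15).

Only the converse holds.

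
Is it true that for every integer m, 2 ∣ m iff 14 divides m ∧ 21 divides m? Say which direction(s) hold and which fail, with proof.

The forward direction fails; the converse holds.

(←) Suppose 14 ∣ m and 21 ∣ m. Any common multiple of 14 and 21 is a multiple of their lcm; here lcm(14, 21) = 14·21/gcd(14, 21) = 294/7 = 42, so 42 ∣ m. Since 2 ∣ 42, it follows that 2 ∣ m.

(→) This fails: take m = 2. Certainly 2 ∣ 2, but 14 ∤ 2.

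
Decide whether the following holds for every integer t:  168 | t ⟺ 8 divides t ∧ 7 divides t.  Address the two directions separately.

Not equivalent: only (⇒) holds.

(←) This fails: take t = 56. Both 8 ∣ 56 and 7 ∣ 56, yet 56 is not a multiple of 168 (since 56 = 0·168 + 56), so 168 ∤ 56.

(→) If 168 ∣ t, write t = 168q. Since 168 = 21·8, t = 8·(21q), so 8 ∣ t; and since 168 = 24·7, t = 7·(24q), so 7 ∣ t.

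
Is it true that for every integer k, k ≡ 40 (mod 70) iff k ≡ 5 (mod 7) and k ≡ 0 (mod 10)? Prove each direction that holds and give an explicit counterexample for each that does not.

[⇐] If k ≡ 5 (mod 7) and k ≡ 0 (mod 10), then by the Chinese remainder theorem k ≡ 40 (mod 70). This is exactly k ≡ 40 (mod 70).

[⇒] Suppose k ≡ 40 (mod 70); write k = 70j + 40. Since 7 ∣ 70, reducing mod 7 gives k ≡ 40 ≡ 5 (mod 7); since 10 ∣ 70, reducing mod 10 gives k ≡ 40 ≡ 0 (mod 10).

The biconditional holds.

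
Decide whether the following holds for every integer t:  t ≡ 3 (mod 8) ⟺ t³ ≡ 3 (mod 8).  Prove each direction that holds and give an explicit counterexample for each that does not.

[⇐] Suppose t³ ≡ 3 (mod 8). The only residue r in {0, …, 7} with r³ ≡ 3 (mod 8) is r = 3, so t ≡ 3 (mod 8).

[⇒] Suppose t ≡ 3 (mod 8). Write t = 8j + 3. Then (8j + 3)³ = 512j³ + 576j² + 216j + 27 = 8(64j³ + 72j² + 27j + 3) + 3, so t³ ≡ 3 (mod 8).

Both directions hold.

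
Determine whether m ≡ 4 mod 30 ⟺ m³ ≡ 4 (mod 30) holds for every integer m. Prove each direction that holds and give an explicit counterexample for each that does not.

Equivalent; both directions hold.

(⟹) Suppose m ≡ 4 mod 30. Write m = 30j + 4. Then (30j + 4)³ = 27000j³ + 10800j² + 1440j + 64 = 30(900j³ + 360j² + 48j + 2) + 4, so m³ ≡ 4 (mod 30).

(⟸) Conversely, suppose m³ ≡ 4 (mod 30). The only residue r in {0, …, 29} with r³ ≡ 4 (mod 30) is r = 4, so m ≡ 4 (mod 30).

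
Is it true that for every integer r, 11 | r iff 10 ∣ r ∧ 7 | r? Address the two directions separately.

Neither implication holds.

Forward direction. This fails: take r = 11. Certainly 11 ∣ 11, but 10 ∤ 11.

Converse. This fails: take r = 70. Both 10 ∣ 70 and 7 ∣ 70, yet 70 is not a multiple of 11 (since 70 = 6·11 + 4), so 11 ∤ 70.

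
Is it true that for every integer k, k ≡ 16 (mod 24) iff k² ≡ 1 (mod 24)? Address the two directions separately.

[⇒] This fails: take k = 16. Then 16 ≡ 16 (mod 24), but 16² = 256 ≡ 16 (mod 24), not 1.

[⇐] This fails: take k = 1. Then 1² = 1 ≡ 1 (mod 24), yet 1 ≡ 1 (mod 24), not 16.

Neither implication holds.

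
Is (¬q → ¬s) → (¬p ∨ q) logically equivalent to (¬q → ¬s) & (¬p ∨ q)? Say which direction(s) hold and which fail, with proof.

(←) Assume the antecedent. If q is true, (¬q → ¬s) → (¬p ∨ q) reduces to true regardless of the other variables. If q is false, the antecedent forces (s = F, q = F, p = F), and (¬q → ¬s) → (¬p ∨ q) holds there. Either way (¬q → ¬s) → (¬p ∨ q) holds.

(→) This fails. Under s = T, q = F, p = F, the left side is true but the right side is false.

(⇒) fails; (⇐) holds.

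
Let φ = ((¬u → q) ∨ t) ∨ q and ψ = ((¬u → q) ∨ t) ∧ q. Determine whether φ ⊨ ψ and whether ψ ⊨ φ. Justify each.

Not equivalent: only (⇐) holds.

(→) This fails. Under t = T, u = F, q = F, the left side is true but the right side is false.

(←) Assume the antecedent. If t is true, ((¬u → q) ∨ t) ∨ q reduces to true regardless of the other variables. If t is false, the antecedent forces (t = F, u = F, q = T) or (t = F, u = T, q = T), and ((¬u → q) ∨ t) ∨ q holds there. Either way ((¬u → q) ∨ t) ∨ q holds.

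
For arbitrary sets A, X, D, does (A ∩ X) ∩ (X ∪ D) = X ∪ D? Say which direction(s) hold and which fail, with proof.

(⊆) Let x ∈ (A ∩ X) ∩ (X ∪ D). Then either x ∈ A ∩ X and x ∉ D; or x ∈ A ∩ X ∩ D. In each case x ∈ X ∪ D, so (A ∩ X) ∩ (X ∪ D) ⊆ X ∪ D.

(⊇) This inclusion fails. Take A = ∅, X = {1}, D = ∅; then 1 ∈ X ∪ D but 1 ∉ (A ∩ X) ∩ (X ∪ D).

(⊆) holds; (⊇) fails.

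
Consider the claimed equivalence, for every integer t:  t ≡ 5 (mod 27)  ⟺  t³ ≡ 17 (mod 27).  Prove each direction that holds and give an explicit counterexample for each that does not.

Forward direction. Suppose t ≡ 5 (mod 27). Write t = 27j + 5. Then (27j + 5)³ = 19683j³ + 10935j² + 2025j + 125 = 27(729j³ + 405j² + 75j + 4) + 17, so t³ ≡ 17 (mod 27).

Converse. This fails: take t = 14. Then 14³ = 2744 ≡ 17 (mod 27), yet 14 ≡ 14 (mod 27), not 5.

Only the forward direction holds.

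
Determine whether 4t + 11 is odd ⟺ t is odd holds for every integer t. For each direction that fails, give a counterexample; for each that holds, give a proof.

Only the reverse direction holds.

Converse. Suppose t is odd. Since 4 is even, 4t is even for every t, so 4t + 11 has the same parity as 11, which is odd. Hence 4t + 11 is odd.

Forward direction. This fails: take t = 4. Then 4t + 11 = 27, which is odd, yet t = 4 is even, not odd.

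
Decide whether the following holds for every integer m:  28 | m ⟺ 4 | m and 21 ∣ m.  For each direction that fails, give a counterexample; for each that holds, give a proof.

(⇒) This fails: take m = 28. Certainly 28 ∣ 28, but 21 ∤ 28.

(⇐) Suppose 4 ∣ m and 21 ∣ m. Any common multiple of 4 and 21 is a multiple of their lcm; here gcd(4, 21) = 1, so lcm(4, 21) = 4·21 = 84, so 84 ∣ m. Since 28 ∣ 84, it follows that 28 ∣ m.

Only the converse holds.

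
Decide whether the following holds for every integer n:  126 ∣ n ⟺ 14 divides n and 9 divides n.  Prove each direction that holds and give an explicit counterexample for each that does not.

Forward direction. If 126 ∣ n, write n = 126q. Since 126 = 9·14, n = 14·(9q), so 14 ∣ n; and since 126 = 14·9, n = 9·(14q), so 9 ∣ n.

Converse. Suppose 14 ∣ n and 9 ∣ n. Any common multiple of 14 and 9 is a multiple of their lcm; here gcd(14, 9) = 1, so lcm(14, 9) = 14·9 = 126, so 126 ∣ n.

Both directions hold.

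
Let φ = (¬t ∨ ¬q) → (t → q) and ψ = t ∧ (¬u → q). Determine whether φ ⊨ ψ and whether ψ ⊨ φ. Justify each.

[⇒] This fails. Under u = F, q = F, t = F, the left side is true but the right side is false.

[⇐] This fails. Under u = T, q = F, t = T, the left side is false but the right side is true.

Both directions fail.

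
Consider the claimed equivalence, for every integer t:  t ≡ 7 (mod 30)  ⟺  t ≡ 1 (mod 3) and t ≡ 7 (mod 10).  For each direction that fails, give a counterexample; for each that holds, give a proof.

Forward direction. Suppose t ≡ 7 (mod 30); write t = 30j + 7. Since 3 ∣ 30, reducing mod 3 gives t ≡ 7 ≡ 1 (mod 3); since 10 ∣ 30, reducing mod 10 gives t ≡ 7 (mod 10).

Converse. If t ≡ 1 (mod 3) and t ≡ 7 (mod 10), then by the Chinese remainder theorem t ≡ 7 (mod 30). This is exactly t ≡ 7 (mod 30).

Both directions hold; the statement is true.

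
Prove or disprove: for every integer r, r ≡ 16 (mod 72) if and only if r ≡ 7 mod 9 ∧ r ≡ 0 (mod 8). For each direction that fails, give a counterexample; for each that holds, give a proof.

Forward direction. Suppose r ≡ 16 (mod 72); write r = 72j + 16. Since 9 ∣ 72, reducing mod 9 gives r ≡ 16 ≡ 7 (mod 9); since 8 ∣ 72, reducing mod 8 gives r ≡ 16 ≡ 0 (mod 8).

Converse. If r ≡ 7 (mod 9) and r ≡ 0 (mod 8), then by the Chinese remainder theorem r ≡ 16 (mod 72). This is exactly r ≡ 16 (mod 72).

Both directions hold.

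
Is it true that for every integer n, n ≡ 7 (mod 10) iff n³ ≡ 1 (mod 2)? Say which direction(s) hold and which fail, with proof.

[⇐] This fails: take n = 1. Then 1³ = 1 ≡ 1 (mod 2), yet 1 ≡ 1 (mod 10), not 7.

[⇒] Suppose n ≡ 7 (mod 10). Then n³ ≡ 7³ = 343 (mod 10), and since 2 ∣ 10, also n³ ≡ 1 (mod 2).

Only the forward implication holds.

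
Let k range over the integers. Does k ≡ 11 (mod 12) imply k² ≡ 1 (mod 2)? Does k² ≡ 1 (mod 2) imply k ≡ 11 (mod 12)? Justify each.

[⇒] Suppose k ≡ 11 (mod 12). Then k² ≡ 11² = 121 (mod 12), and since 2 ∣ 12, also k² ≡ 1 (mod 2).

[⇐] This fails: take k = 1. Then 1² = 1 ≡ 1 (mod 2), yet 1 ≡ 1 (mod 12), not 11.

The forward direction holds; the converse fails.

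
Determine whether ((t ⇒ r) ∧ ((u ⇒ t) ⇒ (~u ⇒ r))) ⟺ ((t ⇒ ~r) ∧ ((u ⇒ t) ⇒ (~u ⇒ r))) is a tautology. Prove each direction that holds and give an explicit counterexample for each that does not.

Forward direction. This fails. Under t = T, u = F, r = T, the left side is true but the right side is false.

Converse. This fails. Under t = T, u = T, r = F, the left side is false but the right side is true.

(⇒) fails and (⇐) fails.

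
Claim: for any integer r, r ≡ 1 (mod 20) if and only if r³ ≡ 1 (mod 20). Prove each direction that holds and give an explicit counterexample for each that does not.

(→) Suppose r ≡ 1 (mod 20). Write r = 20j + 1. Then (20j + 1)³ = 8000j³ + 1200j² + 60j + 1 = 20(400j³ + 60j² + 3j) + 1, so r³ ≡ 1 (mod 20).

(←) Conversely, suppose r³ ≡ 1 (mod 20). The only residue r in {0, …, 19} with r³ ≡ 1 (mod 20) is r = 1, so r ≡ 1 (mod 20).

Both implications hold.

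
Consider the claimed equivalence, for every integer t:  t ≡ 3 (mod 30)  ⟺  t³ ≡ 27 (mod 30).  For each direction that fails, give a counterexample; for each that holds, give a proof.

(⟸) Suppose t³ ≡ 27 (mod 30). The only residue r in {0, …, 29} with r³ ≡ 27 (mod 30) is r = 3, so t ≡ 3 (mod 30).

(⟹) Suppose t ≡ 3 (mod 30). Write t = 30j + 3. Then (30j + 3)³ = 27000j³ + 8100j² + 810j + 27 = 30(900j³ + 270j² + 27j) + 27, so t³ ≡ 27 (mod 30).

Both directions hold; the statement is true.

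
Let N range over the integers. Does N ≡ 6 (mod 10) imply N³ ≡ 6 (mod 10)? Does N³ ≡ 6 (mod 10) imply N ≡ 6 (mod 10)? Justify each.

Forward direction. Suppose N ≡ 6 (mod 10). Write N = 10j + 6. Then (10j + 6)³ = 1000j³ + 1800j² + 1080j + 216 = 10(100j³ + 180j² + 108j + 21) + 6, so N³ ≡ 6 (mod 10).

Converse. Suppose N³ ≡ 6 (mod 10). The only residue r in {0, …, 9} with r³ ≡ 6 (mod 10) is r = 6, so N ≡ 6 (mod 10).

Equivalent; both directions hold.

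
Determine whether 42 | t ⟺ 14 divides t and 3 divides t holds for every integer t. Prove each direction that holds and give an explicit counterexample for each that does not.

Both implications hold.

(⟸) Suppose 14 ∣ t and 3 ∣ t. Any common multiple of 14 and 3 is a multiple of their lcm; here gcd(14, 3) = 1, so lcm(14, 3) = 14·3 = 42, so 42 ∣ t.

(⟹) If 42 ∣ t, write t = 42q. Since 42 = 3·14, t = 14·(3q), so 14 ∣ t; and since 42 = 14·3, t = 3·(14q), so 3 ∣ t.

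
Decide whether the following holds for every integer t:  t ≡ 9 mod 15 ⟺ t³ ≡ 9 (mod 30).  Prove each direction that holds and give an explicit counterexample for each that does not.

[⇒] This fails: take t = 24. Then 24 ≡ 9 (mod 15), but 24³ = 13824 ≡ 24 (mod 30), not 9.

[⇐] Conversely, the residues r modulo 30 with r³ ≡ 9 (mod 30) are exactly {9}, and each is ≡ 9 (mod 15).

(⇒) fails; (⇐) holds.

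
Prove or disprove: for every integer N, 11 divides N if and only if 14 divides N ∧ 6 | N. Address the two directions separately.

(⟹) This fails: take N = 11. Certainly 11 ∣ 11, but 14 ∤ 11.

(⟸) This fails: take N = 42. Both 14 ∣ 42 and 6 ∣ 42, yet 42 is not a multiple of 11 (since 42 = 3·11 + 9), so 11 ∤ 42.

Neither direction holds.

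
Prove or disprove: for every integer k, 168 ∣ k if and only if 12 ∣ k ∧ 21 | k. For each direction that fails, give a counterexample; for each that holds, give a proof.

Only the forward implication holds.

(⟹) If 168 ∣ k, write k = 168q. Since 168 = 14·12, k = 12·(14q), so 12 ∣ k; and since 168 = 8·21, k = 21·(8q), so 21 ∣ k.

(⟸) This fails: take k = 84. Both 12 ∣ 84 and 21 ∣ 84, yet 84 is not a multiple of 168 (since 84 = 0·168 + 84), so 168 ∤ 84.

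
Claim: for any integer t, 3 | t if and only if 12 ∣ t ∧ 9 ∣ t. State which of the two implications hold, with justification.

The forward direction fails; the converse holds.

Converse. Suppose 12 ∣ t and 9 ∣ t. Any common multiple of 12 and 9 is a multiple of their lcm; here lcm(12, 9) = 12·9/gcd(12, 9) = 108/3 = 36, so 36 ∣ t. Since 3 ∣ 36, it follows that 3 ∣ t.

Forward direction. This fails: take t = 3. Certainly 3 ∣ 3, but 12 ∤ 3.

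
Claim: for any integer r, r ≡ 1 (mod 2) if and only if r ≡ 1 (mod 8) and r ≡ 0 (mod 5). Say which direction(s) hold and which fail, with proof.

Converse. If r ≡ 1 (mod 8) and r ≡ 0 (mod 5), then by the Chinese remainder theorem r ≡ 25 (mod 40). Since 25 ≡ 1 (mod 2) and 2 ∣ 40, we get r ≡ 1 (mod 2).

Forward direction. This fails: r = 1 gives 1 ≡ 1 (mod 2) but 1 ≡ 1 (mod 5), so the conjunction on the right does not hold.

Only the reverse direction holds.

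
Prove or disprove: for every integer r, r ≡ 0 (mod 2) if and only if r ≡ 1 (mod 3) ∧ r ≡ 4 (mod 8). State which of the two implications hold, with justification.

Forward direction. This fails: r = 0 gives 0 ≡ 0 (mod 2) but 0 ≡ 0 (mod 3), so the conjunction on the right does not hold.

Converse. If r ≡ 1 (mod 3) and r ≡ 4 (mod 8), then by the Chinese remainder theorem r ≡ 4 (mod 24). Since 4 ≡ 0 (mod 2) and 2 ∣ 24, we get r ≡ 0 (mod 2).

(⇒) fails; (⇐) holds.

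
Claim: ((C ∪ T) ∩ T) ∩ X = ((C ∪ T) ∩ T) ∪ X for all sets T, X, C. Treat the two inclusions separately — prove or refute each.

Forward inclusion. Let x ∈ ((C ∪ T) ∩ T) ∩ X. Then either x ∈ T ∩ X and x ∉ C; or x ∈ T ∩ X ∩ C. In each case x ∈ ((C ∪ T) ∩ T) ∪ X, so ((C ∪ T) ∩ T) ∩ X ⊆ ((C ∪ T) ∩ T) ∪ X.

Reverse inclusion. This inclusion fails. Take T = {1}, X = ∅, C = ∅; then 1 ∈ ((C ∪ T) ∩ T) ∪ X but 1 ∉ ((C ∪ T) ∩ T) ∩ X.

Only the forward inclusion holds.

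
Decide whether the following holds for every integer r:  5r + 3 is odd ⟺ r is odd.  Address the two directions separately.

(⇒) This fails: r = 6 gives 5r + 3 = 33, which is odd, but 6 is even, not odd.

(⇐) This also fails: r = 5 is odd, but 5r + 3 = 28 is even, not odd.

Neither implication holds.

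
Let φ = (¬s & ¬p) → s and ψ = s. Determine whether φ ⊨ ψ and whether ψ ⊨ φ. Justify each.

Not equivalent: only (⇐) holds.

[⇒] This fails. Under s = F, p = T, the left side is true but the right side is false.

[⇐] Assume the antecedent. If s is true, (¬s & ¬p) → s reduces to true regardless of the other variables. If s is false, the antecedent cannot hold. Either way (¬s & ¬p) → s holds.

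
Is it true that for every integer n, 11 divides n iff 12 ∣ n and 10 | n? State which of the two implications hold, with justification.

Forward direction. This fails: take n = 11. Certainly 11 ∣ 11, but 12 ∤ 11.

Converse. This fails: take n = 60. Both 12 ∣ 60 and 10 ∣ 60, yet 60 is not a multiple of 11 (since 60 = 5·11 + 5), so 11 ∤ 60.

Neither implication holds.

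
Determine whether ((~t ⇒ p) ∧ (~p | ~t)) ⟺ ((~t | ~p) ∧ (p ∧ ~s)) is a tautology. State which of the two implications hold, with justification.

[⇒] This fails. Under p = F, t = T, s = F, the left side is true but the right side is false.

[⇐] Assume the antecedent. If p is true, the antecedent forces (p = T, t = F, s = F), and (~t ⇒ p) ∧ (~p | ~t) holds there. If p is false, the antecedent cannot hold. Either way (~t ⇒ p) ∧ (~p | ~t) holds.

The forward direction fails; the converse holds.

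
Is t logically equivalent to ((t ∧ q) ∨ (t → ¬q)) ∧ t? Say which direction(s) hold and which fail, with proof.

Both directions hold; the statement is true.

Forward direction. Assume the antecedent. If t is true, ((t ∧ q) ∨ (t → ¬q)) ∧ t reduces to true regardless of the other variables. If t is false, the antecedent cannot hold. Either way ((t ∧ q) ∨ (t → ¬q)) ∧ t holds.

Converse. Assume the antecedent. If t is true, t reduces to true regardless of the other variables. If t is false, the antecedent cannot hold. Either way t holds.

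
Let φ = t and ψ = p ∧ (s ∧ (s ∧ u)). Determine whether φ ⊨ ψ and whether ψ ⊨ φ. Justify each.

(⟹) This fails. Under t = T, s = F, u = F, p = F, the left side is true but the right side is false.

(⟸) This fails. Under t = F, s = T, u = T, p = T, the left side is false but the right side is true.

(⇒) fails and (⇐) fails.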